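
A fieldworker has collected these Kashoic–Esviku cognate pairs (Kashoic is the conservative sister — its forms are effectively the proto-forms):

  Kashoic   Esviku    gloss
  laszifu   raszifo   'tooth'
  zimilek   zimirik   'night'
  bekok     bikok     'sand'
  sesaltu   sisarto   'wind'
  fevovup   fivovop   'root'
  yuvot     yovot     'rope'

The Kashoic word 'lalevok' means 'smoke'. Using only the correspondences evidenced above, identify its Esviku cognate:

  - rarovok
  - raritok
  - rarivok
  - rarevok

rarivok

laszifu ~ raszifo — Kashoic l corresponds to Esviku r word-initially before a back vowel.
zimilek ~ zimirik — Kashoic l corresponds to Esviku r between vowels (before a front vowel).
fevovup ~ fivovop — Kashoic e corresponds to Esviku i after a consonant, before a labial obstruent.
Applying these to Kashoic 'lalevok':
  lalevok → ralevok   (l→r word-initially before a back vowel)
  ralevok → rarevok   (l→r between vowels (before a front vowel))
  rarevok → rarivok   (e→i after a consonant, before a labial obstruent)
So the Esviku cognate is 'rarivok'.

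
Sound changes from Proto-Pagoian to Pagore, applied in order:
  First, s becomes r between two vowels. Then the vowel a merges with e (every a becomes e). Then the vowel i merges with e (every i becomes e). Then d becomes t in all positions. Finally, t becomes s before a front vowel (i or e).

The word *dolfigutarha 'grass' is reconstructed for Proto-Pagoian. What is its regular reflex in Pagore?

tolfeguserhe

Pagore: *dolfigutarha
  dolfigutarha (rule 1 does not apply)
  dolfigutarha → dolfiguterhe   [vowel merger]
  dolfiguterhe → dolfeguterhe   [vowel merger]
  dolfeguterhe → tolfeguterhe   [unconditioned shift]
  tolfeguterhe → tolfeguserhe   [palatalisation]
  giving Pagore tolfeguserhe.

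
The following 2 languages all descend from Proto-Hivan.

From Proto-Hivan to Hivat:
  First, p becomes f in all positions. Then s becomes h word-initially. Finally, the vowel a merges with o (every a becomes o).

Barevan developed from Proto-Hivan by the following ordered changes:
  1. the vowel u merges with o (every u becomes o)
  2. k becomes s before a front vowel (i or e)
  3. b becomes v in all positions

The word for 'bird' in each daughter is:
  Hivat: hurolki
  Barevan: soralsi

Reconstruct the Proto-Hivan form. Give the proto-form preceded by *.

Position 4: Hivat has o, Barevan has a. Barevan preserves a here (none of its changes turn any other segment into a), so the proto-segment is *a.
Position 1: Hivat has h, Barevan has s. Taking the neighbouring segments as reconstructed: Hivat h could go back to *s or *h; Barevan s can only go back to *s — the one source consistent with every daughter is *s.
This points to *suralki. Verify forward in each daughter:
Hivat: *suralki
  suralki (rule 1 does not apply)
  suralki → huralki   [debuccalisation]
  huralki → hurolki   [vowel merger]
  giving Hivat hurolki.
Barevan: *suralki > soralki > soralsi  (by vowel merger, palatalisation)
*suralki is the unique common source.

*suralki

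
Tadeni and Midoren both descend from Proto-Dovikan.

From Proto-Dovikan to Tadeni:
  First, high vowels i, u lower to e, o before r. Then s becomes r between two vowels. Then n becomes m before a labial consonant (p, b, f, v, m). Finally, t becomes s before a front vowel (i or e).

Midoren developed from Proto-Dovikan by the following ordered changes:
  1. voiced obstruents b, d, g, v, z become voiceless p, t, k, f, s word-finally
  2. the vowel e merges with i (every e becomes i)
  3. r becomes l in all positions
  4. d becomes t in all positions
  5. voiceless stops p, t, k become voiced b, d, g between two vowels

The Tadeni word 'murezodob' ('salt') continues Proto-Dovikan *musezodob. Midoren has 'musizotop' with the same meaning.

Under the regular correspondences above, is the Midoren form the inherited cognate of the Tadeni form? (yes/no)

no

Derive the expected Midoren reflex of *musezodob:
Midoren: *musezodob > musezodop > musizodop > musizotop > musizodop  (by final devoicing, vowel merger, unconditioned shift, intervocalic voicing)
The regular Midoren reflex would be 'musizodop', but the attested form is 'musizotop'. The correspondence is irregular, so they are not cognates (the Midoren form has a different source).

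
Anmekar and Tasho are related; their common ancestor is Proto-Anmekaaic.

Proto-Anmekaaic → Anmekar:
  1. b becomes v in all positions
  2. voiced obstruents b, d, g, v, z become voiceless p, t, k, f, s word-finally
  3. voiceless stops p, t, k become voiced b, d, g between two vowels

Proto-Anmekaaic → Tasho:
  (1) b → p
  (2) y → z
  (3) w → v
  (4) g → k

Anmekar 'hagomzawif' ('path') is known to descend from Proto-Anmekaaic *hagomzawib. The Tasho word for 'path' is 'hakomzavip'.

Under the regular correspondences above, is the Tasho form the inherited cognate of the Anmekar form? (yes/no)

Derive the expected Tasho reflex of *hagomzawib:
Tasho: *hagomzawib > hagomzawip > hagomzavip > hakomzavip  (by unconditioned shift, unconditioned shift, unconditioned shift)
Tasho 'hakomzavip' matches the regular reflex exactly, so the pair is cognate.

yes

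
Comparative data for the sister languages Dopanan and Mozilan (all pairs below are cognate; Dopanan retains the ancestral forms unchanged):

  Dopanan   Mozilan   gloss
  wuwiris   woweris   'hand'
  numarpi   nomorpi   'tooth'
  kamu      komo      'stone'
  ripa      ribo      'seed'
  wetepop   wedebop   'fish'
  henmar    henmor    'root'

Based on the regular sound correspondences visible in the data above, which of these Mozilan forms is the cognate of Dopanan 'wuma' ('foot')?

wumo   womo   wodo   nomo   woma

womo

numarpi ~ nomorpi — Dopanan u corresponds to Mozilan o after a consonant, before a nasal.
ripa ~ ribo — Dopanan a corresponds to Mozilan o word-finally.
Applying these to Dopanan 'wuma':
  wuma → woma   (u→o after a consonant, before a nasal)
  woma → womo   (a→o word-finally)
So the Mozilan cognate is 'womo'.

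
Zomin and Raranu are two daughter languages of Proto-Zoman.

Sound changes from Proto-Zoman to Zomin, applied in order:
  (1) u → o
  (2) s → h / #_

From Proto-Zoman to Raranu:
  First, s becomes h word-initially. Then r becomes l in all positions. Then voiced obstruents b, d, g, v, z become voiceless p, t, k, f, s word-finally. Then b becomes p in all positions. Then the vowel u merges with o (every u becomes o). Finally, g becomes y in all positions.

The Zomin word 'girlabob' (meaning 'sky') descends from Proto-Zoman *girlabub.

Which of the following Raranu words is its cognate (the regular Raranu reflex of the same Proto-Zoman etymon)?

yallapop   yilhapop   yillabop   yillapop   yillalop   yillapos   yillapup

Raranu: *girlabub > gillabub > gillabup > gillapup > gillapop > yillapop  (by unconditioned shift, final devoicing, unconditioned shift, vowel merger, unconditioned shift)
Only 'yillapop' matches the regular Raranu development of *girlabub.

yillapop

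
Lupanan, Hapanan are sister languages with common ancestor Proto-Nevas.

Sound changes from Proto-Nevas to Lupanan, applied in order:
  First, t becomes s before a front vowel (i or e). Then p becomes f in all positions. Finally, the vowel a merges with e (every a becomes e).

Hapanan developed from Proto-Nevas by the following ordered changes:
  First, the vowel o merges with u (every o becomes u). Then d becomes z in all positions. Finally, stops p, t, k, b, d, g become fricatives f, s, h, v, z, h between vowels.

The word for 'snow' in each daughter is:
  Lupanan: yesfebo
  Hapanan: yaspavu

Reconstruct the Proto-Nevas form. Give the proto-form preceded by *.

Position 2: Lupanan has e, Hapanan has a. Hapanan preserves a here (none of its changes turn any other segment into a), so the proto-segment is *a.
Position 4: Lupanan has f, Hapanan has p. Hapanan preserves p here (none of its changes turn any other segment into p), so the proto-segment is *p.
Position 5: Lupanan has e, Hapanan has a. Hapanan preserves a here (none of its changes turn any other segment into a), so the proto-segment is *a.
Continuing position by position gives *yaspabo; check it forward:
Lupanan: *yaspabo
  yaspabo (rule 1 does not apply)
  yaspabo → yasfabo   [unconditioned shift]
  yasfabo → yesfebo   [vowel merger]
  giving Lupanan yesfebo.
Hapanan: *yaspabo > yaspabu > yaspavu  (by vowel merger, intervocalic lenition)
*yaspabo is the unique common source.

*yaspabo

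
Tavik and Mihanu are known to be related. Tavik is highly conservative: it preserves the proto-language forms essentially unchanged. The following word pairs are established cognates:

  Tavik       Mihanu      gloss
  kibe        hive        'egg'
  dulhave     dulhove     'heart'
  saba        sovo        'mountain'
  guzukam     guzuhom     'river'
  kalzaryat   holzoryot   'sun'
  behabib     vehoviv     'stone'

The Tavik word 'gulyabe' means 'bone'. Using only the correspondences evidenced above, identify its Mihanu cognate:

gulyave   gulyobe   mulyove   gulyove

saba ~ sovo, behabib ~ vehoviv — Tavik a corresponds to Mihanu o after a consonant, before a labial obstruent.
kibe ~ hive — Tavik b corresponds to Mihanu v between vowels (before a front vowel).
Applying these to Tavik 'gulyabe':
  gulyabe → gulyobe   (a→o after a consonant, before a labial obstruent)
  gulyobe → gulyove   (b→v between vowels (before a front vowel))
So the Mihanu cognate is 'gulyove'.

gulyove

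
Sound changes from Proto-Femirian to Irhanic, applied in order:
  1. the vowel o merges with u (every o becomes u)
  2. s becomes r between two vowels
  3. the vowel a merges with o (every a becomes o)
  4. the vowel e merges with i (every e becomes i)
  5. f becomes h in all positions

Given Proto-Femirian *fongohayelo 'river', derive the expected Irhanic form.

Irhanic: *fongohayelo > funguhayelu > funguhoyelu > funguhoyilu > hunguhoyilu  (by vowel merger, vowel merger, vowel merger, unconditioned shift)

hunguhoyilu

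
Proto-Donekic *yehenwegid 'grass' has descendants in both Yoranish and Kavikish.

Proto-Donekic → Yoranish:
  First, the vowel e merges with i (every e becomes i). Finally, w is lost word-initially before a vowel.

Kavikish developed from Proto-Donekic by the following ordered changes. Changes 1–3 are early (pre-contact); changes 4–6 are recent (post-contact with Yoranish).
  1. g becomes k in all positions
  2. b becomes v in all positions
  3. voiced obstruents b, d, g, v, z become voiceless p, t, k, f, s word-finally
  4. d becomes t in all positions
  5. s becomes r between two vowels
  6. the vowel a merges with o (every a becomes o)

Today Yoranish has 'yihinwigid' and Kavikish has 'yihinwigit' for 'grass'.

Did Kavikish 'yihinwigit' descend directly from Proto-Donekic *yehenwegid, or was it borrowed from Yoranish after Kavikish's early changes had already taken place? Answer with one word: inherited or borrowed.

If inherited, *yehenwegid would pass through all of Kavikish's changes:
Kavikish: *yehenwegid
  yehenwegid → yehenwekid   [unconditioned shift]
  yehenwekid (rule 2 does not apply)
  yehenwekid → yehenwekit   [final devoicing]
  yehenwekit (rule 4 does not apply)
  yehenwekit (rule 5 does not apply)
  yehenwekit (rule 6 does not apply)
  giving Kavikish yehenwekit.
If borrowed from Yoranish 'yihinwigid' after the early changes, it would undergo only the recent ones:
  rule 4 (unconditioned shift): yihinwigid → yihinwigit
  rule 5 (rhotacism): no change (yihinwigit)
  rule 6 (vowel merger): no change (yihinwigit)
  ⇒ as a loan: yihinwigit
Kavikish 'yihinwigit' matches the loan outcome 'yihinwigit', not the inherited 'yehenwekit' — it skipped the early Kavikish changes, so it was borrowed from Yoranish.

borrowed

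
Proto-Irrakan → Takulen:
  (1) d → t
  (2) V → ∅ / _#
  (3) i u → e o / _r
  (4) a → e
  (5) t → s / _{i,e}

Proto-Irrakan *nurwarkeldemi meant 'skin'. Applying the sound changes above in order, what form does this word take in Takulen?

Takulen: start from *nurwarkeldemi.
  rule 1 (unconditioned shift): nurwarkeldemi → nurwarkeltemi
  rule 2 (apocope): nurwarkeltemi → nurwarkeltem
  rule 3 (pre-rhotic lowering): nurwarkeltem → norwarkeltem
  rule 4 (vowel merger): norwarkeltem → norwerkeltem
  rule 5 (palatalisation): norwerkeltem → norwerkelsem
  ⇒ Takulen norwerkelsem

norwerkelsem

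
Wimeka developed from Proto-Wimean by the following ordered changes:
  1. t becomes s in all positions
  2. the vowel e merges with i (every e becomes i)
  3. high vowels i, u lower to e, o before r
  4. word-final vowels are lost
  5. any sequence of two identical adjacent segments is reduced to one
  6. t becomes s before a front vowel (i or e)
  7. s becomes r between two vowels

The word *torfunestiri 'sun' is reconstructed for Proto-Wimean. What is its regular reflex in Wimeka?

Wimeka: start from *torfunestiri.
  rule 1 (unconditioned shift): torfunestiri → sorfunessiri
  rule 2 (vowel merger): sorfunessiri → sorfunissiri
  rule 3 (pre-rhotic lowering): sorfunissiri → sorfunisseri
  rule 4 (apocope): sorfunisseri → sorfunisser
  rule 5 (degemination): sorfunisser → sorfuniser
  rule 6: no change — sorfuniser
  rule 7 (rhotacism): sorfuniser → sorfunirer
  ⇒ Wimeka sorfunirer

sorfunirer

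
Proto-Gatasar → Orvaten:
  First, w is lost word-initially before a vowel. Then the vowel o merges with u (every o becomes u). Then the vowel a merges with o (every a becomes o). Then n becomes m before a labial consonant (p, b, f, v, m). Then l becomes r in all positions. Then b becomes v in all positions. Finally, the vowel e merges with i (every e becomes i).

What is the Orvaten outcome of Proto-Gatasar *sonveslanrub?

Orvaten: start from *sonveslanrub.
  rule 1: no change — sonveslanrub
  rule 2 (vowel merger): sonveslanrub → sunveslanrub
  rule 3 (vowel merger): sunveslanrub → sunveslonrub
  rule 4 (nasal place assimilation): sunveslonrub → sumveslonrub
  rule 5 (unconditioned shift): sumveslonrub → sumvesronrub
  rule 6 (unconditioned shift): sumvesronrub → sumvesronruv
  rule 7 (vowel merger): sumvesronruv → sumvisronruv
  ⇒ Orvaten sumvisronruv

sumvisronruv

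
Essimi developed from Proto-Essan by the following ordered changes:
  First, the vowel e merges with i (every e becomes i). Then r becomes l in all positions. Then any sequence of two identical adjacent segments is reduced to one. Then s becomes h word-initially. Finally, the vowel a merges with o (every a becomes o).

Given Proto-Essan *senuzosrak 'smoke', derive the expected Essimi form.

Essimi: *senuzosrak
  senuzosrak → sinuzosrak   [vowel merger]
  sinuzosrak → sinuzoslak   [unconditioned shift]
  sinuzoslak (rule 3 does not apply)
  sinuzoslak → hinuzoslak   [debuccalisation]
  hinuzoslak → hinuzoslok   [vowel merger]
  giving Essimi hinuzoslok.

hinuzoslok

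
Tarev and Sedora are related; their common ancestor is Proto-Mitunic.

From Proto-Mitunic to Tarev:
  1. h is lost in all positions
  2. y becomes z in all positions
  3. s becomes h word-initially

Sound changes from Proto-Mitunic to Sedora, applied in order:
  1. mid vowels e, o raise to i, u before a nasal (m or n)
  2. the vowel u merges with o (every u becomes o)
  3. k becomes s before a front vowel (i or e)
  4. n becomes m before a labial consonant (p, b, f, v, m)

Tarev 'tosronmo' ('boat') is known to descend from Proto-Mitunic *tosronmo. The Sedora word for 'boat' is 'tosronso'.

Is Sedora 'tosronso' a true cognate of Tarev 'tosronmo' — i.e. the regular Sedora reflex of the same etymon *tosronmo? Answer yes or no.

no

Derive the expected Sedora reflex of *tosronmo:
Sedora: start from *tosronmo.
  rule 1 (pre-nasal raising): tosronmo → tosrunmo
  rule 2 (vowel merger): tosrunmo → tosronmo
  rule 3: no change — tosronmo
  rule 4 (nasal place assimilation): tosronmo → tosrommo
  ⇒ Sedora tosrommo
The regular Sedora reflex would be 'tosrommo', but the attested form is 'tosronso'. The correspondence is irregular, so they are not cognates (the Sedora form has a different source).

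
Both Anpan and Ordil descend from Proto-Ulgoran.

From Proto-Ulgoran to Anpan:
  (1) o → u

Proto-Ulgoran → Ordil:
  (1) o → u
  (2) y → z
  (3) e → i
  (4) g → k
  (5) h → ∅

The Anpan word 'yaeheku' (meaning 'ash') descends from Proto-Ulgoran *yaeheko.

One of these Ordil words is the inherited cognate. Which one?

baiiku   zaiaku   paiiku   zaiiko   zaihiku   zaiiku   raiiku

zaiiku

Ordil: start from *yaeheko.
  rule 1 (vowel merger): yaeheko → yaeheku
  rule 2 (unconditioned shift): yaeheku → zaeheku
  rule 3 (vowel merger): zaeheku → zaihiku
  rule 4: no change — zaihiku
  rule 5 (h-loss): zaihiku → zaiiku
  ⇒ Ordil zaiiku
Among the options, 'zaiiku' alone shows every Ordil change applied in order.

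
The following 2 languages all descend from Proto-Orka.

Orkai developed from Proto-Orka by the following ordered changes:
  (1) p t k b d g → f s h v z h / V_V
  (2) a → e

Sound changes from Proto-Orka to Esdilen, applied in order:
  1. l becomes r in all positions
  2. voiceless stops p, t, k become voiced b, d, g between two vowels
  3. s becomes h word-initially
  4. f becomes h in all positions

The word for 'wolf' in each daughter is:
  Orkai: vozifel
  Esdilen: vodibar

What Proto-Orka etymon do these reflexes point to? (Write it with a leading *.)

Position 7: Orkai has l, Esdilen has r. Orkai preserves l here (none of its changes turn any other segment into l), so the proto-segment is *l.
Position 5: Orkai has f, Esdilen has b. Taking the neighbouring segments as reconstructed: Orkai f could go back to *p or *f; Esdilen b could go back to *p or *b — the one source consistent with every daughter is *p.
This points to *vodipal. Verify forward in each daughter:
Orkai: *vodipal > vozifal > vozifel  (by intervocalic lenition, vowel merger)
Esdilen: *vodipal
  vodipal → vodipar   [unconditioned shift]
  vodipar → vodibar   [intervocalic voicing]
  vodibar (rule 3 does not apply)
  vodibar (rule 4 does not apply)
  giving Esdilen vodibar.
No other proto-form is consistent with every reflex, so the reconstruction is *vodipal.

*vodipal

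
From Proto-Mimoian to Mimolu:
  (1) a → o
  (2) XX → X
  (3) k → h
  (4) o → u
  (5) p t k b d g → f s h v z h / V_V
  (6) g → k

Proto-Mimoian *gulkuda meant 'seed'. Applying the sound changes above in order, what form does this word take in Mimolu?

kulhuzu

Mimolu: start from *gulkuda.
  rule 1 (vowel merger): gulkuda → gulkudo
  rule 2: no change — gulkudo
  rule 3 (unconditioned shift): gulkudo → gulhudo
  rule 4 (vowel merger): gulhudo → gulhudu
  rule 5 (intervocalic lenition): gulhudu → gulhuzu
  rule 6 (unconditioned shift): gulhuzu → kulhuzu
  ⇒ Mimolu kulhuzu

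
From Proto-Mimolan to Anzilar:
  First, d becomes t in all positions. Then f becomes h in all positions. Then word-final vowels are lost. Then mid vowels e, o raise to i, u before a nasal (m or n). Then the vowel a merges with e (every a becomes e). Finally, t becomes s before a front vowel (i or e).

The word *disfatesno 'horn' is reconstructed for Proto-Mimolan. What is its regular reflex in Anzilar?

sishesesn

Anzilar: *disfatesno > tisfatesno > tishatesno > tishatesn > tishetesn > sishesesn  (by unconditioned shift, unconditioned shift, apocope, vowel merger, palatalisation)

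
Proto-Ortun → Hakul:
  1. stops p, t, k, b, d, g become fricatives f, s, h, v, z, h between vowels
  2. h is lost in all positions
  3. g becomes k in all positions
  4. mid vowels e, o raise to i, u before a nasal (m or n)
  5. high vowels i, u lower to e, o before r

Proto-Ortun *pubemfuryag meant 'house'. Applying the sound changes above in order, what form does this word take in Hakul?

puvimforyak

Hakul: *pubemfuryag
  pubemfuryag → puvemfuryag   [intervocalic lenition]
  puvemfuryag (rule 2 does not apply)
  puvemfuryag → puvemfuryak   [unconditioned shift]
  puvemfuryak → puvimfuryak   [pre-nasal raising]
  puvimfuryak → puvimforyak   [pre-rhotic lowering]
  giving Hakul puvimforyak.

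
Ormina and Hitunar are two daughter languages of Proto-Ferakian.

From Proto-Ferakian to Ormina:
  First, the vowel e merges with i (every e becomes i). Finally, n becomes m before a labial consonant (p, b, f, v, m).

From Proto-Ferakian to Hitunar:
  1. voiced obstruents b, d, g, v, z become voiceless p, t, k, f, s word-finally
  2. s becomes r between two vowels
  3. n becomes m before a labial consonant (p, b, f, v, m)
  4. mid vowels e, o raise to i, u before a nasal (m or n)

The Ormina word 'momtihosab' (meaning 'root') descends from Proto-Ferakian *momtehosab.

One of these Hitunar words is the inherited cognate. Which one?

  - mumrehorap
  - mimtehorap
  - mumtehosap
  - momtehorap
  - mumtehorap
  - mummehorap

mumtehorap

Hitunar: start from *momtehosab.
  rule 1 (final devoicing): momtehosab → momtehosap
  rule 2 (rhotacism): momtehosap → momtehorap
  rule 3: no change — momtehorap
  rule 4 (pre-nasal raising): momtehorap → mumtehorap
  ⇒ Hitunar mumtehorap
The other candidates each miss or misapply at least one Hitunar change.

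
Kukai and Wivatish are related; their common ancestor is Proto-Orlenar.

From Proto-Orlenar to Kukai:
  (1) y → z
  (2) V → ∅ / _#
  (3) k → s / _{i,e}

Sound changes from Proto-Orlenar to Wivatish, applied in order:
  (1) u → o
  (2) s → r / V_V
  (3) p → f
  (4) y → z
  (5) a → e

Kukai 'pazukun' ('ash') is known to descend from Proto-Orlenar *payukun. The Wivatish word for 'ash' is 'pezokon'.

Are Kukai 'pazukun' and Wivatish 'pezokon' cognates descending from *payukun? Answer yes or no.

no

Derive the expected Wivatish reflex of *payukun:
Wivatish: start from *payukun.
  rule 1 (vowel merger): payukun → payokon
  rule 2: no change — payokon
  rule 3 (unconditioned shift): payokon → fayokon
  rule 4 (unconditioned shift): fayokon → fazokon
  rule 5 (vowel merger): fazokon → fezokon
  ⇒ Wivatish fezokon
The regular Wivatish reflex would be 'fezokon', but the attested form is 'pezokon'. The correspondence is irregular, so they are not cognates (the Wivatish form has a different source).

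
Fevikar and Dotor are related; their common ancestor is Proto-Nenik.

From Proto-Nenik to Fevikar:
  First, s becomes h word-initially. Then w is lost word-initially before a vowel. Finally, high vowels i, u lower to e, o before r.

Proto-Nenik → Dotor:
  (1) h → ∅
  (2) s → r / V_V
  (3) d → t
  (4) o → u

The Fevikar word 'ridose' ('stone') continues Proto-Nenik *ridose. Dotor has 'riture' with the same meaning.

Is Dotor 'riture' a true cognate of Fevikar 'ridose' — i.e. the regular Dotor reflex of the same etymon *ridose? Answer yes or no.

Derive the expected Dotor reflex of *ridose:
Dotor: *ridose
  ridose (rule 1 does not apply)
  ridose → ridore   [rhotacism]
  ridore → ritore   [unconditioned shift]
  ritore → riture   [vowel merger]
  giving Dotor riture.
Dotor 'riture' matches the regular reflex exactly, so the pair is cognate.

yes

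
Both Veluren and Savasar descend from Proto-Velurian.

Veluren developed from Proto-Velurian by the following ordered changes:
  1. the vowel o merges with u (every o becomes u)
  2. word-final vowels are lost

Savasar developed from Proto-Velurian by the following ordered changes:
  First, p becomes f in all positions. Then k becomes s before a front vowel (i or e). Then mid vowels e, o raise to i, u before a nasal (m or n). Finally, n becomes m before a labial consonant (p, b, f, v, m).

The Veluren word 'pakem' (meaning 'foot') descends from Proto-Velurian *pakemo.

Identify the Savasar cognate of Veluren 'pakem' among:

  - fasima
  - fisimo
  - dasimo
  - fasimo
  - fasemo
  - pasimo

Savasar: *pakemo
  pakemo → fakemo   [unconditioned shift]
  fakemo → fasemo   [palatalisation]
  fasemo → fasimo   [pre-nasal raising]
  fasimo (rule 4 does not apply)
  giving Savasar fasimo.
Among the options, 'fasimo' alone shows every Savasar change applied in order.

fasimo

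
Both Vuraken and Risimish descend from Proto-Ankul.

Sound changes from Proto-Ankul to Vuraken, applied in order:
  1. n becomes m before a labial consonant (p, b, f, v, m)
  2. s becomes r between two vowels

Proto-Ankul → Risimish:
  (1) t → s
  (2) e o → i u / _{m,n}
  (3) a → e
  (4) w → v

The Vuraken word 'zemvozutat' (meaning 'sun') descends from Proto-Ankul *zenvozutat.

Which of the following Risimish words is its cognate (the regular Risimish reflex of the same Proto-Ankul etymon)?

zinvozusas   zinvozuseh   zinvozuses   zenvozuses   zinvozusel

zinvozuses

Risimish: start from *zenvozutat.
  rule 1 (unconditioned shift): zenvozutat → zenvozusas
  rule 2 (pre-nasal raising): zenvozusas → zinvozusas
  rule 3 (vowel merger): zinvozusas → zinvozuses
  rule 4: no change — zinvozuses
  ⇒ Risimish zinvozuses
The other candidates each miss or misapply at least one Risimish change.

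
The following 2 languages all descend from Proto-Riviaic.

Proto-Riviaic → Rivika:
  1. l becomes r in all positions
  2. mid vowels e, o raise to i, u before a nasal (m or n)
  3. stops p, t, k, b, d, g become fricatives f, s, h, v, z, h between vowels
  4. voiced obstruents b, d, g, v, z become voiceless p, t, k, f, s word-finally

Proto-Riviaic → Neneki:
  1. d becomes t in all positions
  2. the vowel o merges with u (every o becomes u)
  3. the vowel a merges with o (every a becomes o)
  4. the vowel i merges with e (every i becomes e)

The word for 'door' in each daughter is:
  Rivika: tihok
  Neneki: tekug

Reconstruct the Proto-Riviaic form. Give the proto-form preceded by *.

Position 5: Rivika has k, Neneki has g. Neneki preserves g here (none of its changes turn any other segment into g), so the proto-segment is *g.
Position 2: Rivika has i, Neneki has e. Taking the neighbouring segments as reconstructed: Rivika i can only go back to *i; Neneki e could go back to *e or *i — the one source consistent with every daughter is *i.
Position 4: Rivika has o, Neneki has u. Rivika preserves o here (none of its changes turn any other segment into o), so the proto-segment is *o.
This points to *tikog. Verify forward in each daughter:
Rivika: *tikog > tihog > tihok  (by intervocalic lenition, final devoicing)
Neneki: *tikog > tikug > tekug  (by vowel merger, vowel merger)
Only *tikog yields all of Rivika tihok, Neneki tekug.

*tikog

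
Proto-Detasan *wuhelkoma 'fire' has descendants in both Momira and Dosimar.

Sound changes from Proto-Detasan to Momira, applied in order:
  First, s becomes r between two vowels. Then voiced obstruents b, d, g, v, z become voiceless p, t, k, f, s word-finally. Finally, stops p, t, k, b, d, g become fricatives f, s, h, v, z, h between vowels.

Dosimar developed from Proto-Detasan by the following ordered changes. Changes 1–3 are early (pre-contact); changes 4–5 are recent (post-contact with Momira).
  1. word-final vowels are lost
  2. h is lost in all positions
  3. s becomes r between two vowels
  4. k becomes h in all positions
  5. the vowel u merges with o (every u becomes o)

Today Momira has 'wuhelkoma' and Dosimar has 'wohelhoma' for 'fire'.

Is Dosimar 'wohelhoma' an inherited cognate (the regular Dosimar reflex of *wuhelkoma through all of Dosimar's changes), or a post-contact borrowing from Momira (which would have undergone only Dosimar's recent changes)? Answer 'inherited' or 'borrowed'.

If inherited, *wuhelkoma would pass through all of Dosimar's changes:
Dosimar: *wuhelkoma > wuhelkom > wuelkom > wuelhom > woelhom  (by apocope, h-loss, unconditioned shift, vowel merger)
If borrowed from Momira 'wuhelkoma' after the early changes, it would undergo only the recent ones:
  rule 4 (unconditioned shift): wuhelkoma → wuhelhoma
  rule 5 (vowel merger): wuhelhoma → wohelhoma
  ⇒ as a loan: wohelhoma
Dosimar 'wohelhoma' matches the loan outcome 'wohelhoma', not the inherited 'woelhom' — it skipped the early Dosimar changes, so it was borrowed from Momira.

borrowed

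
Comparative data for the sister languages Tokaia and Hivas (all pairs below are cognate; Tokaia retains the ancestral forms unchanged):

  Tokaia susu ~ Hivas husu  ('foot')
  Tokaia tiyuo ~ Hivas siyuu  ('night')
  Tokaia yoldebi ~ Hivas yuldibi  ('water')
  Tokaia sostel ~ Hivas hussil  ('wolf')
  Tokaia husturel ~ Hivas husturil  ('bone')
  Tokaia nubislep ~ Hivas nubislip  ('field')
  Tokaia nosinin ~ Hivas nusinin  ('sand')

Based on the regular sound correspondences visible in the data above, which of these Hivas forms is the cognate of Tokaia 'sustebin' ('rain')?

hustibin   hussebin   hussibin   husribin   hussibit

hussibin

susu ~ husu — Tokaia s corresponds to Hivas h word-initially before a back vowel.
sostel ~ hussil — Tokaia t corresponds to Hivas s after a consonant, before a front vowel.
yoldebi ~ yuldibi — Tokaia e corresponds to Hivas i after a consonant, before a labial obstruent.
Applying these to Tokaia 'sustebin':
  sustebin → hustebin   (s→h word-initially before a back vowel)
  hustebin → hussebin   (t→s after a consonant, before a front vowel)
  hussebin → hussibin   (e→i after a consonant, before a labial obstruent)
So the Hivas cognate is 'hussibin'.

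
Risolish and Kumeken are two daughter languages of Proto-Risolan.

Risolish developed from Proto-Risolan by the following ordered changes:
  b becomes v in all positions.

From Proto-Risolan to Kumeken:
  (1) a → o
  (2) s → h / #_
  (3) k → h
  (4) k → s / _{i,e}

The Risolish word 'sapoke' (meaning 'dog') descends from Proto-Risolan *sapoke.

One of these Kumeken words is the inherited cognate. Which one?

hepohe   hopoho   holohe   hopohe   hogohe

hopohe

Kumeken: start from *sapoke.
  rule 1 (vowel merger): sapoke → sopoke
  rule 2 (debuccalisation): sopoke → hopoke
  rule 3 (unconditioned shift): hopoke → hopohe
  rule 4: no change — hopohe
  ⇒ Kumeken hopohe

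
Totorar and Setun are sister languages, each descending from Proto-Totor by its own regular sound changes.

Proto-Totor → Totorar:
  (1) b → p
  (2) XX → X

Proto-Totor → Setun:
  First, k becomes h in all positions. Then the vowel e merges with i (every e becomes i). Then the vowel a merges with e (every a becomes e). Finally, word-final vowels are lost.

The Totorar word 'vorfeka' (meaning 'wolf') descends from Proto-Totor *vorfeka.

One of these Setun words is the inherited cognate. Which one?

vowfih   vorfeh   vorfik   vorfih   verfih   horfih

Setun: *vorfeka
  vorfeka → vorfeha   [unconditioned shift]
  vorfeha → vorfiha   [vowel merger]
  vorfiha → vorfihe   [vowel merger]
  vorfihe → vorfih   [apocope]
  giving Setun vorfih.
Among the options, 'vorfih' alone shows every Setun change applied in order.

vorfih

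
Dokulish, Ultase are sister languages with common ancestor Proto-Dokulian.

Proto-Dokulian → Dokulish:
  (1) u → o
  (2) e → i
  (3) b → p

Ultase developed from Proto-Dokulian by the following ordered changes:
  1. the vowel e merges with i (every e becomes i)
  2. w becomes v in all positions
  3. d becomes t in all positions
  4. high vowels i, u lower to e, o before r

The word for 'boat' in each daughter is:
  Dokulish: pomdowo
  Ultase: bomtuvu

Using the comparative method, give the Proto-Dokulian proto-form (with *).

*bomduwu

Position 6: Dokulish has w, Ultase has v. Dokulish preserves w here (none of its changes turn any other segment into w), so the proto-segment is *w.
Position 5: Dokulish has o, Ultase has u. Ultase preserves u here (none of its changes turn any other segment into u), so the proto-segment is *u.
Position 4: Dokulish has d, Ultase has t. Dokulish preserves d here (none of its changes turn any other segment into d), so the proto-segment is *d.
Verify the candidate proto-form against each daughter:
Dokulish: *bomduwu > bomdowo > pomdowo  (by vowel merger, unconditioned shift)
Ultase: *bomduwu > bomduvu > bomtuvu  (by unconditioned shift, unconditioned shift)
*bomduwu is the unique common source.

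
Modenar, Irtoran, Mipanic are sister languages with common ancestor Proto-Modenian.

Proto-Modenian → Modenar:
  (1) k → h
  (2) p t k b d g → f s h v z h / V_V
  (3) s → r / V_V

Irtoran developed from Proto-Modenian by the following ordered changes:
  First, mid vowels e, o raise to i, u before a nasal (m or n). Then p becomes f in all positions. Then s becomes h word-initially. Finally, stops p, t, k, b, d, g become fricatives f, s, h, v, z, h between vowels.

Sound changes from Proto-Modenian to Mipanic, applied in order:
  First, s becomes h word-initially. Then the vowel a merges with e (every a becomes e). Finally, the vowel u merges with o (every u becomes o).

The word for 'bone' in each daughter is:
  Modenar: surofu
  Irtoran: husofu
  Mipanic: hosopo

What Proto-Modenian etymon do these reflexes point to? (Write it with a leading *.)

Position 5: Modenar has f, Irtoran has f, Mipanic has p. Mipanic preserves p here (none of its changes turn any other segment into p), so the proto-segment is *p.
Position 1: Modenar has s, Irtoran has h, Mipanic has h. Taking the neighbouring segments as reconstructed: Modenar s can only go back to *s; Irtoran h could go back to *s or *h; Mipanic h could go back to *s or *h — the one source consistent with every daughter is *s.
This points to *susopu. Verify forward in each daughter:
Modenar: start from *susopu.
  rule 1: no change — susopu
  rule 2 (intervocalic lenition): susopu → susofu
  rule 3 (rhotacism): susofu → surofu
  ⇒ Modenar surofu
Irtoran: *susopu > susofu > husofu  (by unconditioned shift, debuccalisation)
Mipanic: *susopu > husopu > hosopo  (by debuccalisation, vowel merger)
Only *susopu yields all of Modenar surofu, Irtoran husofu, Mipanic hosopo.

*susopu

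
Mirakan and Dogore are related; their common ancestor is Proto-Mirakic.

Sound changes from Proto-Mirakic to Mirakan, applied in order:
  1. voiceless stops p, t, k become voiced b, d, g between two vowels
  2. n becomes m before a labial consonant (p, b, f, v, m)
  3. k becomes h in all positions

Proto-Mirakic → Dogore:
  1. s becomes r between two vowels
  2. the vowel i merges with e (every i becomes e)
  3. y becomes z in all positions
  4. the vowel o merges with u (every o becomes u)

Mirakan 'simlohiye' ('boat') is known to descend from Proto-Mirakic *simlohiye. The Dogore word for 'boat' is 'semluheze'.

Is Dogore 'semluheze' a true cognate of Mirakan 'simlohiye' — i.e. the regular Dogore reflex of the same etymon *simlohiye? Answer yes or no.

Derive the expected Dogore reflex of *simlohiye:
Dogore: *simlohiye
  simlohiye (rule 1 does not apply)
  simlohiye → semloheye   [vowel merger]
  semloheye → semloheze   [unconditioned shift]
  semloheze → semluheze   [vowel merger]
  giving Dogore semluheze.
Dogore 'semluheze' matches the regular reflex exactly, so the pair is cognate.

yes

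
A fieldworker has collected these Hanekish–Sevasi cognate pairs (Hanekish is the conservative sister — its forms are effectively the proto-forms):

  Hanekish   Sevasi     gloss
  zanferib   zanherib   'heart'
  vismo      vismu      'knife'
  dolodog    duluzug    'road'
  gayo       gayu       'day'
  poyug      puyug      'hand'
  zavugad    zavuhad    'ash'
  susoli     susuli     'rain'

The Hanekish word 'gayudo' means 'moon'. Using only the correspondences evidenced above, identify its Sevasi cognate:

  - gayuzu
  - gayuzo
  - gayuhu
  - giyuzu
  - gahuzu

dolodog ~ duluzug — Hanekish d corresponds to Sevasi z between vowels (before a back vowel).
vismo ~ vismu, gayo ~ gayu — Hanekish o corresponds to Sevasi u word-finally.
Applying these to Hanekish 'gayudo':
  gayudo → gayuzo   (d→z between vowels (before a back vowel))
  gayuzo → gayuzu   (o→u word-finally)
So the Sevasi cognate is 'gayuzu'.

gayuzu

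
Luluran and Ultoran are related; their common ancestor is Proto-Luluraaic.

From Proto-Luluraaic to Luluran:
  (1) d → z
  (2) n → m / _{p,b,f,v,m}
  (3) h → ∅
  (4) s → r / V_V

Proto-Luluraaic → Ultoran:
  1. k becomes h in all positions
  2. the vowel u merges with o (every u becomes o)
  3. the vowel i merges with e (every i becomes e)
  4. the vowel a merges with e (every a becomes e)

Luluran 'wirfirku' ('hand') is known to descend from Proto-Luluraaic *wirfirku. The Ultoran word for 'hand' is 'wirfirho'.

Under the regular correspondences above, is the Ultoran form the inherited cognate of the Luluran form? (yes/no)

Derive the expected Ultoran reflex of *wirfirku:
Ultoran: start from *wirfirku.
  rule 1 (unconditioned shift): wirfirku → wirfirhu
  rule 2 (vowel merger): wirfirhu → wirfirho
  rule 3 (vowel merger): wirfirho → werferho
  rule 4: no change — werferho
  ⇒ Ultoran werferho
The regular Ultoran reflex would be 'werferho', but the attested form is 'wirfirho'. The correspondence is irregular, so they are not cognates (the Ultoran form has a different source).

no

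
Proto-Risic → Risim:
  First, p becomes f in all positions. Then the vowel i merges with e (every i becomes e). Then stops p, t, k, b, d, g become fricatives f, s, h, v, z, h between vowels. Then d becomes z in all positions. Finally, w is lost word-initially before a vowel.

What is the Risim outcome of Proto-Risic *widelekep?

ezelehef

Risim: start from *widelekep.
  rule 1 (unconditioned shift): widelekep → widelekef
  rule 2 (vowel merger): widelekef → wedelekef
  rule 3 (intervocalic lenition): wedelekef → wezelehef
  rule 4: no change — wezelehef
  rule 5 (glide loss): wezelehef → ezelehef
  ⇒ Risim ezelehef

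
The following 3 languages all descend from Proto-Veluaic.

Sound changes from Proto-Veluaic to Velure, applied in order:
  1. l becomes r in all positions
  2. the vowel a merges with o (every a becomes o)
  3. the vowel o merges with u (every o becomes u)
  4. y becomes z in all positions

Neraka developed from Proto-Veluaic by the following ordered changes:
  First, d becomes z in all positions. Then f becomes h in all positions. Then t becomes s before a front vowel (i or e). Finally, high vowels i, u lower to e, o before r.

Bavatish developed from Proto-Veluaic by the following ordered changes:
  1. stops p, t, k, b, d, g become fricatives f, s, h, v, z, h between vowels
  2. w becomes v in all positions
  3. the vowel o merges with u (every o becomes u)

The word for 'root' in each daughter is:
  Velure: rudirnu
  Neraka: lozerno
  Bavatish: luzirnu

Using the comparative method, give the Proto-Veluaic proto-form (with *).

Position 3: Velure has d, Neraka has z, Bavatish has z. Velure preserves d here (none of its changes turn any other segment into d), so the proto-segment is *d.
Position 1: Velure has r, Neraka has l, Bavatish has l. Neraka preserves l here (none of its changes turn any other segment into l), so the proto-segment is *l.
Continuing position by position gives *lodirno; check it forward:
Velure: start from *lodirno.
  rule 1 (unconditioned shift): lodirno → rodirno
  rule 2: no change — rodirno
  rule 3 (vowel merger): rodirno → rudirnu
  rule 4: no change — rudirnu
  ⇒ Velure rudirnu
Neraka: *lodirno
  lodirno → lozirno   [unconditioned shift]
  lozirno (rule 2 does not apply)
  lozirno (rule 3 does not apply)
  lozirno → lozerno   [pre-rhotic lowering]
  giving Neraka lozerno.
Bavatish: *lodirno > lozirno > luzirnu  (by intervocalic lenition, vowel merger)
Only *lodirno yields all of Velure rudirnu, Neraka lozerno, Bavatish luzirnu.

*lodirno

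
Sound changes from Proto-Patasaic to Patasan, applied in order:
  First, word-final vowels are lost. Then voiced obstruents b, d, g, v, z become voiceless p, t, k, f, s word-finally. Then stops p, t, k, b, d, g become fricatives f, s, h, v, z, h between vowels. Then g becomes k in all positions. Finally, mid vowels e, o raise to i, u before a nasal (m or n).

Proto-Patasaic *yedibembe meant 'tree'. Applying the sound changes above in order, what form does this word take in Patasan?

Patasan: *yedibembe > yedibemb > yedibemp > yezivemp > yezivimp  (by apocope, final devoicing, intervocalic lenition, pre-nasal raising)

yezivimp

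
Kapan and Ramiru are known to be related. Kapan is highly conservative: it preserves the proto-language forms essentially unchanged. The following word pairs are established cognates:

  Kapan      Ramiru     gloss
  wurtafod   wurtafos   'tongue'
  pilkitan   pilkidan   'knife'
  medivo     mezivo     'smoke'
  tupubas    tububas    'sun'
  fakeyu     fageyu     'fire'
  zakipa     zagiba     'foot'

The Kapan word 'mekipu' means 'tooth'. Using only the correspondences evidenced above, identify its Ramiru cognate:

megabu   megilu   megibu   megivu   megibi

megibu

zakipa ~ zagiba — Kapan k corresponds to Ramiru g between vowels (before a front vowel).
tupubas ~ tububas — Kapan p corresponds to Ramiru b between vowels (before a back vowel).
Applying these to Kapan 'mekipu':
  mekipu → megipu   (k→g between vowels (before a front vowel))
  megipu → megibu   (p→b between vowels (before a back vowel))
So the Ramiru cognate is 'megibu'.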